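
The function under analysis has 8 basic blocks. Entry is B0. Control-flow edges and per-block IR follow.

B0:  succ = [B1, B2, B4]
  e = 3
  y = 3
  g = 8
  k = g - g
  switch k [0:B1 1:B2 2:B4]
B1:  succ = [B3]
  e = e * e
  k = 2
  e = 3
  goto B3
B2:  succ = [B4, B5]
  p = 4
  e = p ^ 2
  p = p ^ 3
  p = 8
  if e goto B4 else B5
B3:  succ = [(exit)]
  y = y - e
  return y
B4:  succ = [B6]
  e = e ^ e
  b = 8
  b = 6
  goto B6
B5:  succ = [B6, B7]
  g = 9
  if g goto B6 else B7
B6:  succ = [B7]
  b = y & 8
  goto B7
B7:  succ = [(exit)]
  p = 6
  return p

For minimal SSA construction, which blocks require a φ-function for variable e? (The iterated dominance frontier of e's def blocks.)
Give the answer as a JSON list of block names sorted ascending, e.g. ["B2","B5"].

idom tree: B1←B0 B2←B0 B3←B1 B4←B0 B5←B2 B6←B0 B7←B0
Dom∩ at merges:
  B4: preds {B0,B2}: {B0} ∩ {B0,B2} = {B0}; idom=B0
  B6: preds {B4,B5}: {B0,B4} ∩ {B0,B2,B5} = {B0}; idom=B0
  B7: preds {B5,B6}: {B0,B2,B5} ∩ {B0,B6} = {B0}; idom=B0

DF derivation:
  B4←B0: walk · to B0
  B4←B2: walk B2 to B0
  B6←B4: walk B4 to B0
  B6←B5: walk B5→B2 to B0
  B7←B5: walk B5→B2 to B0
  B7←B6: walk B6 to B0
  B0: DF=∅
  B1: DF=∅
  B2: DF={B4,B6,B7}
  B3: DF=∅
  B4: DF={B6}
  B5: DF={B6,B7}
  B6: DF={B7}
  B7: DF=∅

φ for e: defs {B0,B1,B2,B4}
  DF⁺ = {B4,B6,B7}

Answer: ["B4", "B6", "B7"]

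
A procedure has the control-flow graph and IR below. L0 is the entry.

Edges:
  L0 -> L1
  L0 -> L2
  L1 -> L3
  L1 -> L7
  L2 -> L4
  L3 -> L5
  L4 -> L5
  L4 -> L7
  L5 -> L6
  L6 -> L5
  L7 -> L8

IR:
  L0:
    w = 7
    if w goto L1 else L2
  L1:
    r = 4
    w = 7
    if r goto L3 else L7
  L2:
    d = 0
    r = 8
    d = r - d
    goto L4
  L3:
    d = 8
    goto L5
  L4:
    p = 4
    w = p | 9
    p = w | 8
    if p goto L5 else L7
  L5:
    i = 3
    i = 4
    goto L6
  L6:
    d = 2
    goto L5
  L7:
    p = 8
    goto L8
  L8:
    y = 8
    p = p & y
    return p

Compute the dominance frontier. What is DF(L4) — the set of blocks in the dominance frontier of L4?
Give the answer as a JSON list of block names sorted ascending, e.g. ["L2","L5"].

Answer: ["L5", "L7"]

Working:
idom tree: L1←L0 L2←L0 L3←L1 L4←L2 L5←L0 L6←L5 L7←L0 L8←L7
Dom∩ at merges:
  L5: preds {L3,L4,L6}: {L0,L1,L3} ∩ {L0,L2,L4} ∩ {L0,L5,L6} = {L0}; idom=L0
  L7: preds {L1,L4}: {L0,L1} ∩ {L0,L2,L4} = {L0}; idom=L0

DF derivation:
  join L5 pred L3: L3→L1 stop@L0
  join L5 pred L4: L4→L2 stop@L0
  join L5 pred L6: L6→L5 stop@L0
  join L7 pred L1: L1 stop@L0
  join L7 pred L4: L4→L2 stop@L0
  L0 → ∅
  L1 → {L5,L7}
  L2 → {L5,L7}
  L3 → {L5}
  L4 → {L5,L7}
  L5 → {L5}
  L6 → {L5}
  L7 → ∅
  L8 → ∅

DF(L4) = ["L5", "L7"]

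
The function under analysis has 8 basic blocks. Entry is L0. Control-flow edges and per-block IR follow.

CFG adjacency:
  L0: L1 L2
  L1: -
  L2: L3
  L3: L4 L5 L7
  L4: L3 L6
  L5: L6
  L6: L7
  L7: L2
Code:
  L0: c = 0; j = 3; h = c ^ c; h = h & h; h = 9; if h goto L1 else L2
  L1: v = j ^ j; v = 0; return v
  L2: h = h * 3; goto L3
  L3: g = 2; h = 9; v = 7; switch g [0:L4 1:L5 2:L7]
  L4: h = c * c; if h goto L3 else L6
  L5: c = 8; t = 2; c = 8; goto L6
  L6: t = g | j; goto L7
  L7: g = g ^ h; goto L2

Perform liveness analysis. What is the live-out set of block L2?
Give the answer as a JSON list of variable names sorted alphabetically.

Answer: ["c", "j"]

Working:
def/use:
  L0: {c,h,j} / ∅
  L1: {v} / {j}
  L2: {h} / {h}
  L3: {g,h,v} / ∅
  L4: {h} / {c}
  L5: {c,t} / ∅
  L6: {t} / {g,j}
  L7: {g} / {g,h}

Backward fixpoint:
  L0 li=∅ lo={c,h,j}
  L1 li={j} lo=∅
  L2 li={c,h,j} lo={c,j}
  L3 li={c,j} lo={c,g,h,j}
  L4 li={c,g,j} lo={c,g,h,j}
  L5 li={g,h,j} lo={c,g,h,j}
  L6 li={c,g,h,j} lo={c,g,h,j}
  L7 li={c,g,h,j} lo={c,h,j}

live-out(L2) = ["c", "j"]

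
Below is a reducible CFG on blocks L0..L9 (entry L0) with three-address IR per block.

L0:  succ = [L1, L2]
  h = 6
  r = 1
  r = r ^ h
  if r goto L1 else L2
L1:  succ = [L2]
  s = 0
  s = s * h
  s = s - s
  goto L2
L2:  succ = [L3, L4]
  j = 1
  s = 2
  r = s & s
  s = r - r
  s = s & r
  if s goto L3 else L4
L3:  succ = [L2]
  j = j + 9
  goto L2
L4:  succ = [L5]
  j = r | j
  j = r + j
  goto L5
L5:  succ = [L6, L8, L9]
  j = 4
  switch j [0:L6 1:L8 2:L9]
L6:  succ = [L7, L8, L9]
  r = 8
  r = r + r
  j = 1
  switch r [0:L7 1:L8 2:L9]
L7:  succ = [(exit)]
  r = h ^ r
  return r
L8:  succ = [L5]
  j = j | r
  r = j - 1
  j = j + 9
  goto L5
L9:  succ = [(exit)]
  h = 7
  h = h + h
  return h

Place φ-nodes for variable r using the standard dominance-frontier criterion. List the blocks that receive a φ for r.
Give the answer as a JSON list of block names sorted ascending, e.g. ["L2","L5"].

idom tree: L1←L0 L2←L0 L3←L2 L4←L2 L5←L4 L6←L5 L7←L6 L8←L5 L9←L5
Dom∩ at merges:
  L2: preds {L0,L1,L3}: {L0} ∩ {L0,L1} ∩ {L0,L2,L3} = {L0}; idom=L0
  L5: preds {L4,L8}: {L0,L2,L4} ∩ {L0,L2,L4,L5,L8} = {L0,L2,L4}; idom=L4
  L8: preds {L5,L6}: {L0,L2,L4,L5} ∩ {L0,L2,L4,L5,L6} = {L0,L2,L4,L5}; idom=L5
  L9: preds {L5,L6}: {L0,L2,L4,L5} ∩ {L0,L2,L4,L5,L6} = {L0,L2,L4,L5}; idom=L5

DF walk-up:
  L2←L0: walk · to L0
  L2←L1: walk L1 to L0
  L2←L3: walk L3→L2 to L0
  L5←L4: walk · to L4
  L5←L8: walk L8→L5 to L4
  L8←L5: walk · to L5
  L8←L6: walk L6 to L5
  L9←L5: walk · to L5
  L9←L6: walk L6 to L5
  L0: DF=∅
  L1: DF={L2}
  L2: DF={L2}
  L3: DF={L2}
  L4: DF=∅
  L5: DF={L5}
  L6: DF={L8,L9}
  L7: DF=∅
  L8: DF={L5}
  L9: DF=∅

φ for r: defs {L0,L2,L6,L7,L8}
  DF⁺ = {L2,L5,L8,L9}

Answer: ["L2", "L5", "L8", "L9"]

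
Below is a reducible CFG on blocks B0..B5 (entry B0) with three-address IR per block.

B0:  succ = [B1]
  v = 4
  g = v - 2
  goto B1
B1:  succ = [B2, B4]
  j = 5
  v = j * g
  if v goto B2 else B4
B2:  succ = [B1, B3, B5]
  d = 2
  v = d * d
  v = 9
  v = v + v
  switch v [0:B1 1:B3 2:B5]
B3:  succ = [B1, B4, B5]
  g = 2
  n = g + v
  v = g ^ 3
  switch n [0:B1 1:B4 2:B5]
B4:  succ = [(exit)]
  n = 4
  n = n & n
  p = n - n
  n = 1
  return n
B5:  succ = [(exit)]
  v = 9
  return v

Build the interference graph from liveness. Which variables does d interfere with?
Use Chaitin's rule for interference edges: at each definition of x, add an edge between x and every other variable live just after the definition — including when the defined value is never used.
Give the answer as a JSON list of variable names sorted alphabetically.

def/use:
  B0 def {g,v} use ∅
  B1 def {j,v} use {g}
  B2 def {d,v} use ∅
  B3 def {g,n,v} use {v}
  B4 def {n,p} use ∅
  B5 def {v} use ∅

Backward fixpoint:
  live B0: ∅→{g}
  live B1: {g}→{g}
  live B2: {g}→{g,v}
  live B3: {v}→{g}
  live B4: ∅→∅
  live B5: ∅→∅

Interfere edges:
  d↔{g}
  g↔{d,j,n,v}
  j↔{g}
  n↔{g,v}
  p↔∅
  v↔{g,n}

N(d) = ["g"]

Answer: ["g"]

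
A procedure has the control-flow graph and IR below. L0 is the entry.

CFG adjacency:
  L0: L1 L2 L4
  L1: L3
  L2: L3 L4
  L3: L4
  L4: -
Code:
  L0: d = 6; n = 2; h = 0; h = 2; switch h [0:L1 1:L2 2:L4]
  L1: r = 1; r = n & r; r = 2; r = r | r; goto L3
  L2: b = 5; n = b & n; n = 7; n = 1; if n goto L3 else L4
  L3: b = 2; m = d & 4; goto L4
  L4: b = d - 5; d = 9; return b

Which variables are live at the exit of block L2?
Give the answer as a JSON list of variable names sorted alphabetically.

def/use:
  L0: def={d,h,n} ue=∅
  L1: def={r} ue={n}
  L2: def={b,n} ue={n}
  L3: def={b,m} ue={d}
  L4: def={b,d} ue={d}

Backward fixpoint:
  L0: in=∅ out={d,n}
  L1: in={d,n} out={d}
  L2: in={d,n} out={d}
  L3: in={d} out={d}
  L4: in={d} out=∅

live-out(L2) = ["d"]

Answer: ["d"]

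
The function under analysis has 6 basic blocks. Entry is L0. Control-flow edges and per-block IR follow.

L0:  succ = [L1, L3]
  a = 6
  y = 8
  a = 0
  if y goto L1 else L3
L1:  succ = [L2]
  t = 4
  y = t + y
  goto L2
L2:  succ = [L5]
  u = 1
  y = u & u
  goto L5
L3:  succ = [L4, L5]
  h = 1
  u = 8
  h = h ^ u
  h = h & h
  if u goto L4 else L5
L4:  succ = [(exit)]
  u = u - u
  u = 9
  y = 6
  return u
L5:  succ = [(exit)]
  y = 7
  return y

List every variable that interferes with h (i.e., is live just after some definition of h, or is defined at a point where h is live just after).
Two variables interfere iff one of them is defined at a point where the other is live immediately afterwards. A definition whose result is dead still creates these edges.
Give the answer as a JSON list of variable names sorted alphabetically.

Answer: ["u"]

Working:
def/use:
  L0: {a,y} / ∅
  L1: {t,y} / {y}
  L2: {u,y} / ∅
  L3: {h,u} / ∅
  L4: {u,y} / {u}
  L5: {y} / ∅

Live sets:
  L0 li=∅ lo={y}
  L1 li={y} lo=∅
  L2 li=∅ lo=∅
  L3 li=∅ lo={u}
  L4 li={u} lo=∅
  L5 li=∅ lo=∅

Interference:
  a — {y}
  h — {u}
  t — {y}
  u — {h,y}
  y — {a,t,u}

N(h) = ["u"]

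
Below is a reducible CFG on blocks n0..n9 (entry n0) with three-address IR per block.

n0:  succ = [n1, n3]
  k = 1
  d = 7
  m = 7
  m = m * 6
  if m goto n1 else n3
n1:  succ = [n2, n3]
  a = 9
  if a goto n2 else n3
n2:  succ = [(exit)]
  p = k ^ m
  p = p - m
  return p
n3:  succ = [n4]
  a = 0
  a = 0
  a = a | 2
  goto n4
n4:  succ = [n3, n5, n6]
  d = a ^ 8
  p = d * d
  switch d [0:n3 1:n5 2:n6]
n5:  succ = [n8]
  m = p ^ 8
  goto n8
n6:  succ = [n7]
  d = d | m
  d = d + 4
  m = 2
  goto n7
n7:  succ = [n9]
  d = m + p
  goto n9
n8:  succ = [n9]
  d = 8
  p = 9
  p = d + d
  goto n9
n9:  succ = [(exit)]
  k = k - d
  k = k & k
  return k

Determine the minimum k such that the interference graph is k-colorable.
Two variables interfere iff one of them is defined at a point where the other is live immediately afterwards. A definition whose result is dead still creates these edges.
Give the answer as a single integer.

Block summaries:
  n0: def={d,k,m} ue=∅
  n1: def={a} ue=∅
  n2: def={p} ue={k,m}
  n3: def={a} ue=∅
  n4: def={d,p} ue={a}
  n5: def={m} ue={p}
  n6: def={d,m} ue={d,m}
  n7: def={d} ue={m,p}
  n8: def={d,p} ue=∅
  n9: def={k} ue={d,k}

Live sets:
  n0 li=∅ lo={k,m}
  n1 li={k,m} lo={k,m}
  n2 li={k,m} lo=∅
  n3 li={k,m} lo={a,k,m}
  n4 li={a,k,m} lo={d,k,m,p}
  n5 li={k,p} lo={k}
  n6 li={d,k,m,p} lo={k,m,p}
  n7 li={k,m,p} lo={d,k}
  n8 li={k} lo={d,k}
  n9 li={d,k} lo=∅

Interfere edges:
  a — {k,m}
  d — {k,m,p}
  k — {a,d,m,p}
  m — {a,d,k,p}
  p — {d,k,m}

Colouring:
  clique {d,k,m,p} ⇒ need ≥ 4
  assign a→r2 d→r2 k→r0 m→r1 p→r3 — no edge inside a register ⇒ χ ≤ 4
  χ = 4

Answer: 4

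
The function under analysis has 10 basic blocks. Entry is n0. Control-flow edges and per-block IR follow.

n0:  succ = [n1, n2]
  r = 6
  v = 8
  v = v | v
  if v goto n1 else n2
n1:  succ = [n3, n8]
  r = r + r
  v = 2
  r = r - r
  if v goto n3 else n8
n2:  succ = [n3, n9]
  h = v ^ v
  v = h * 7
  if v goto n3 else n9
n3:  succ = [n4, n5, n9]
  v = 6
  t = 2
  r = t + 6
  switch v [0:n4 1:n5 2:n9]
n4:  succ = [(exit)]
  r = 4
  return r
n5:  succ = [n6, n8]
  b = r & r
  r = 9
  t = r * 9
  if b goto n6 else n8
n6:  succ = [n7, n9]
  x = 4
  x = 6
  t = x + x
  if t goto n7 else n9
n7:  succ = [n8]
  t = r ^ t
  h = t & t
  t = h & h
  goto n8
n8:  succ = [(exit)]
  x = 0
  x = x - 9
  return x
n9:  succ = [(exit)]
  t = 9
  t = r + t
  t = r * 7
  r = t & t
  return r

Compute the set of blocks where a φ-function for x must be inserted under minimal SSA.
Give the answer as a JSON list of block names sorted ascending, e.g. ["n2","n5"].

idom tree: n1←n0 n2←n0 n3←n0 n4←n3 n5←n3 n6←n5 n7←n6 n8←n0 n9←n0
Dom at joins:
  n3: preds {n1,n2}: {n0,n1} ∩ {n0,n2} = {n0}; idom=n0
  n8: preds {n1,n5,n7}: {n0,n1} ∩ {n0,n3,n5} ∩ {n0,n3,n5,n6,n7} = {n0}; idom=n0
  n9: preds {n2,n3,n6}: {n0,n2} ∩ {n0,n3} ∩ {n0,n3,n5,n6} = {n0}; idom=n0

DF derivation:
  n3←n1: walk n1 to n0
  n3←n2: walk n2 to n0
  n8←n1: walk n1 to n0
  n8←n5: walk n5→n3 to n0
  n8←n7: walk n7→n6→n5→n3 to n0
  n9←n2: walk n2 to n0
  n9←n3: walk n3 to n0
  n9←n6: walk n6→n5→n3 to n0
  DF(n0)=∅
  DF(n1)={n3,n8}
  DF(n2)={n3,n9}
  DF(n3)={n8,n9}
  DF(n4)=∅
  DF(n5)={n8,n9}
  DF(n6)={n8,n9}
  DF(n7)={n8}
  DF(n8)=∅
  DF(n9)=∅

φ for x: defs {n6,n8}
  DF⁺ = {n8,n9}

Answer: ["n8", "n9"]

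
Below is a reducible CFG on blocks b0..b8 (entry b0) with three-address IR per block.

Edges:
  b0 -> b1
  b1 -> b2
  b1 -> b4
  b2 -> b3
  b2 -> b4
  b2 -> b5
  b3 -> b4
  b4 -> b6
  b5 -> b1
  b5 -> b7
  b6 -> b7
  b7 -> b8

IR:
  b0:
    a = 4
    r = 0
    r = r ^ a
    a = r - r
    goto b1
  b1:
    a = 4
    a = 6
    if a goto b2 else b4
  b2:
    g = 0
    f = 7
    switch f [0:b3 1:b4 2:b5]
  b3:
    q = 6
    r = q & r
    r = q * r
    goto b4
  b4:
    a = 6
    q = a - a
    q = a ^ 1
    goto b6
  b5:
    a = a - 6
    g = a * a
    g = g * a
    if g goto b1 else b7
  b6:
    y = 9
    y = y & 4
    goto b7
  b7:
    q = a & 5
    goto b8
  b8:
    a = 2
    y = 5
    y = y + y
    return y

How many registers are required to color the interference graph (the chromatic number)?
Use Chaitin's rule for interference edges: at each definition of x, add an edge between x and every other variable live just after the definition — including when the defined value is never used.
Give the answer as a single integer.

def/use:
  b0: {a,r} / ∅
  b1: {a} / ∅
  b2: {f,g} / ∅
  b3: {q,r} / {r}
  b4: {a,q} / ∅
  b5: {a,g} / {a}
  b6: {y} / ∅
  b7: {q} / {a}
  b8: {a,y} / ∅

Liveness:
  b0: in=∅ out={r}
  b1: in={r} out={a,r}
  b2: in={a,r} out={a,r}
  b3: in={r} out=∅
  b4: in=∅ out={a}
  b5: in={a,r} out={a,r}
  b6: in={a} out={a}
  b7: in={a} out=∅
  b8: in=∅ out=∅

Conflict graph:
  a: {f,g,q,r,y}
  f: {a,r}
  g: {a,r}
  q: {a,r}
  r: {a,f,g,q}
  y: {a}

Registers:
  clique {a,f,r} ⇒ need ≥ 3
  3-colouring: R0={a}  R1={r,y}  R2={f,g,q}
  χ = 3

Answer: 3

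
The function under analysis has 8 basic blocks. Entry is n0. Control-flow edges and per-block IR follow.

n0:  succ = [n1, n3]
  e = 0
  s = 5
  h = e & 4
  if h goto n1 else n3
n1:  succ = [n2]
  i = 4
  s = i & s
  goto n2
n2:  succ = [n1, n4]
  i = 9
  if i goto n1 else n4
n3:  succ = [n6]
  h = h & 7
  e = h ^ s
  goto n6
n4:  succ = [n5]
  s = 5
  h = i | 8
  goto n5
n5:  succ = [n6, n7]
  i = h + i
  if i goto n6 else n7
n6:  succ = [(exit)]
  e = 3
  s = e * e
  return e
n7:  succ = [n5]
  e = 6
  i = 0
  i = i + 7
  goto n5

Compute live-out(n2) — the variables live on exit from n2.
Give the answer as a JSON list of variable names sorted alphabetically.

Answer: ["i", "s"]

Analysis:
def/use:
  n0 def {e,h,s} use ∅
  n1 def {i,s} use {s}
  n2 def {i} use ∅
  n3 def {e,h} use {h,s}
  n4 def {h,s} use {i}
  n5 def {i} use {h,i}
  n6 def {e,s} use ∅
  n7 def {e,i} use ∅

Liveness:
  n0 li=∅ lo={h,s}
  n1 li={s} lo={s}
  n2 li={s} lo={i,s}
  n3 li={h,s} lo=∅
  n4 li={i} lo={h,i}
  n5 li={h,i} lo={h}
  n6 li=∅ lo=∅
  n7 li={h} lo={h,i}

live-out(n2) = ["i", "s"]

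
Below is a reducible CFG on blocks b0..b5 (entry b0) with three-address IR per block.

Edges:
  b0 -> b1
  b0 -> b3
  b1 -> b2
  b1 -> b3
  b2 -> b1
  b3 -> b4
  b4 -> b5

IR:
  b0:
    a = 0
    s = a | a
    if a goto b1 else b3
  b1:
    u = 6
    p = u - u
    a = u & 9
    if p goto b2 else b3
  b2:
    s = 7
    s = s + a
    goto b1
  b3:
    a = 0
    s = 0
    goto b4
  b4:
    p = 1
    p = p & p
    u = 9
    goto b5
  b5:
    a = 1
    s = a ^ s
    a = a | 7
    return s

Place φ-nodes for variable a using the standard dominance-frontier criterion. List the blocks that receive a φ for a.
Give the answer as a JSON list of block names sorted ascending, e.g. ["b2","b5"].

idom tree: b1←b0 b2←b1 b3←b0 b4←b3 b5←b4
Dom∩ at merges:
  b1: preds {b0,b2}: {b0} ∩ {b0,b1,b2} = {b0}; idom=b0
  b3: preds {b0,b1}: {b0} ∩ {b0,b1} = {b0}; idom=b0

Frontier:
  b1←b0: walk · to b0
  b1←b2: walk b2→b1 to b0
  b3←b0: walk · to b0
  b3←b1: walk b1 to b0
  DF(b0)=∅
  DF(b1)={b1,b3}
  DF(b2)={b1}
  DF(b3)=∅
  DF(b4)=∅
  DF(b5)=∅

φ for a: defs {b0,b1,b3,b5}
  DF⁺ = {b1,b3}

Answer: ["b1", "b3"]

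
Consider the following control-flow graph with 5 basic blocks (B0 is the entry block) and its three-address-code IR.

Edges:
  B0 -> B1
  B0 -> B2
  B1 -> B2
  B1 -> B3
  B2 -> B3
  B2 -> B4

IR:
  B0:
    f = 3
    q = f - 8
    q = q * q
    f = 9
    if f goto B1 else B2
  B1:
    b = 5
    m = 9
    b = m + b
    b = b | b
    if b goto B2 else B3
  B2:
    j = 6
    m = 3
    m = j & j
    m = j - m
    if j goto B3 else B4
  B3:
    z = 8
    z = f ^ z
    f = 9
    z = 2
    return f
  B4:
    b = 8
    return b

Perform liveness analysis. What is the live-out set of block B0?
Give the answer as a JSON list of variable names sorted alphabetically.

def/use:
  B0 def {f,q} use ∅
  B1 def {b,m} use ∅
  B2 def {j,m} use ∅
  B3 def {f,z} use {f}
  B4 def {b} use ∅

Liveness:
  B0 li=∅ lo={f}
  B1 li={f} lo={f}
  B2 li={f} lo={f}
  B3 li={f} lo=∅
  B4 li=∅ lo=∅

live-out(B0) = ["f"]

Answer: ["f"]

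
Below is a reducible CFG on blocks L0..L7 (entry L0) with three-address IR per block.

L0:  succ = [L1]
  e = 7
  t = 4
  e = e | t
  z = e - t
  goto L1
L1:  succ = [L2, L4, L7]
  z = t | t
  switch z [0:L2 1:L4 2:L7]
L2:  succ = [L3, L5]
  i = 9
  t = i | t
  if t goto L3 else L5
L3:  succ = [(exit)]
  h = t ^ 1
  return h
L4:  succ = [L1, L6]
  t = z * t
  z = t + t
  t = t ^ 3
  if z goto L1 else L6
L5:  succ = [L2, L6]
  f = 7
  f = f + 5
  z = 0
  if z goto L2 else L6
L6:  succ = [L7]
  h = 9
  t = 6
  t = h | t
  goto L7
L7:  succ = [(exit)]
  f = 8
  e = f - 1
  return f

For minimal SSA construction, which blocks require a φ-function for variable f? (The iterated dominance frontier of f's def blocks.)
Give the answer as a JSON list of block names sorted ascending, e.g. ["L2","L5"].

idom tree: L1←L0 L2←L1 L3←L2 L4←L1 L5←L2 L6←L1 L7←L1
Dom at joins:
  L1: preds {L0,L4}: {L0} ∩ {L0,L1,L4} = {L0}; idom=L0
  L2: preds {L1,L5}: {L0,L1} ∩ {L0,L1,L2,L5} = {L0,L1}; idom=L1
  L6: preds {L4,L5}: {L0,L1,L4} ∩ {L0,L1,L2,L5} = {L0,L1}; idom=L1
  L7: preds {L1,L6}: {L0,L1} ∩ {L0,L1,L6} = {L0,L1}; idom=L1

DF walk-up:
  L1←L0: walk · to L0
  L1←L4: walk L4→L1 to L0
  L2←L1: walk · to L1
  L2←L5: walk L5→L2 to L1
  L6←L4: walk L4 to L1
  L6←L5: walk L5→L2 to L1
  L7←L1: walk · to L1
  L7←L6: walk L6 to L1
  DF(L0)=∅
  DF(L1)={L1}
  DF(L2)={L2,L6}
  DF(L3)=∅
  DF(L4)={L1,L6}
  DF(L5)={L2,L6}
  DF(L6)={L7}
  DF(L7)=∅

φ for f: defs {L5,L7}
  DF⁺ = {L2,L6,L7}

Answer: ["L2", "L6", "L7"]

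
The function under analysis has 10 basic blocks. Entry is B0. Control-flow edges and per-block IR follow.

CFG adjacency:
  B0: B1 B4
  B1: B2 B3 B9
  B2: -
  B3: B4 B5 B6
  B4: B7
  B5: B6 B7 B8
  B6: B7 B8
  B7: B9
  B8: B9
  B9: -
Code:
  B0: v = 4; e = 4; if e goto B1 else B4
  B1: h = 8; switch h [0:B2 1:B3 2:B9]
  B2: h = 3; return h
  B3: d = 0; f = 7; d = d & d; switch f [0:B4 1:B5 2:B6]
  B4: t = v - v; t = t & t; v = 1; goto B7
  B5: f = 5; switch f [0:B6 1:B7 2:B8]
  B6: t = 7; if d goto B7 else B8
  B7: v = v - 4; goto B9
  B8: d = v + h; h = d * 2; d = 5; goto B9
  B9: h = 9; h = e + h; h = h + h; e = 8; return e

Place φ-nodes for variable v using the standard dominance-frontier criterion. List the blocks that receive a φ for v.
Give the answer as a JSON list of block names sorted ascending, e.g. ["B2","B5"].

idom tree: B1←B0 B2←B1 B3←B1 B4←B0 B5←B3 B6←B3 B7←B0 B8←B3 B9←B0
Dom at joins:
  B4: preds {B0,B3}: {B0} ∩ {B0,B1,B3} = {B0}; idom=B0
  B6: preds {B3,B5}: {B0,B1,B3} ∩ {B0,B1,B3,B5} = {B0,B1,B3}; idom=B3
  B7: preds {B4,B5,B6}: {B0,B4} ∩ {B0,B1,B3,B5} ∩ {B0,B1,B3,B6} = {B0}; idom=B0
  B8: preds {B5,B6}: {B0,B1,B3,B5} ∩ {B0,B1,B3,B6} = {B0,B1,B3}; idom=B3
  B9: preds {B1,B7,B8}: {B0,B1} ∩ {B0,B7} ∩ {B0,B1,B3,B8} = {B0}; idom=B0

DF derivation:
  join B4 pred B0: · stop@B0
  join B4 pred B3: B3→B1 stop@B0
  join B6 pred B3: · stop@B3
  join B6 pred B5: B5 stop@B3
  join B7 pred B4: B4 stop@B0
  join B7 pred B5: B5→B3→B1 stop@B0
  join B7 pred B6: B6→B3→B1 stop@B0
  join B8 pred B5: B5 stop@B3
  join B8 pred B6: B6 stop@B3
  join B9 pred B1: B1 stop@B0
  join B9 pred B7: B7 stop@B0
  join B9 pred B8: B8→B3→B1 stop@B0
  B0: DF=∅
  B1: DF={B4,B7,B9}
  B2: DF=∅
  B3: DF={B4,B7,B9}
  B4: DF={B7}
  B5: DF={B6,B7,B8}
  B6: DF={B7,B8}
  B7: DF={B9}
  B8: DF={B9}
  B9: DF=∅

φ for v: defs {B0,B4,B7}
  DF⁺ = {B7,B9}

Answer: ["B7", "B9"]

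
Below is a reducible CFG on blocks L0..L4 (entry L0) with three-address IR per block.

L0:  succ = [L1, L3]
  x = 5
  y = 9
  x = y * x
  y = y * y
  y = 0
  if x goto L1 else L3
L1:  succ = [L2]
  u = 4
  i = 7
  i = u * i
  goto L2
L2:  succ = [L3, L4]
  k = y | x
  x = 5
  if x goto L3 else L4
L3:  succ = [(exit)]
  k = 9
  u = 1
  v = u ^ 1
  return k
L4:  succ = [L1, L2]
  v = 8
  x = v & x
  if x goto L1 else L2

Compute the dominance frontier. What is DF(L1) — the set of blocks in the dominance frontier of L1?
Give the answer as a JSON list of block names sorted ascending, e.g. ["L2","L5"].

Answer: ["L1", "L3"]

Working:
idom tree: L1←L0 L2←L1 L3←L0 L4←L2
Dom at joins:
  L1: preds {L0,L4}: {L0} ∩ {L0,L1,L2,L4} = {L0}; idom=L0
  L2: preds {L1,L4}: {L0,L1} ∩ {L0,L1,L2,L4} = {L0,L1}; idom=L1
  L3: preds {L0,L2}: {L0} ∩ {L0,L1,L2} = {L0}; idom=L0

DF derivation:
  L1←L0: walk · to L0
  L1←L4: walk L4→L2→L1 to L0
  L2←L1: walk · to L1
  L2←L4: walk L4→L2 to L1
  L3←L0: walk · to L0
  L3←L2: walk L2→L1 to L0
  DF(L0)=∅
  DF(L1)={L1,L3}
  DF(L2)={L1,L2,L3}
  DF(L3)=∅
  DF(L4)={L1,L2}

DF(L1) = ["L1", "L3"]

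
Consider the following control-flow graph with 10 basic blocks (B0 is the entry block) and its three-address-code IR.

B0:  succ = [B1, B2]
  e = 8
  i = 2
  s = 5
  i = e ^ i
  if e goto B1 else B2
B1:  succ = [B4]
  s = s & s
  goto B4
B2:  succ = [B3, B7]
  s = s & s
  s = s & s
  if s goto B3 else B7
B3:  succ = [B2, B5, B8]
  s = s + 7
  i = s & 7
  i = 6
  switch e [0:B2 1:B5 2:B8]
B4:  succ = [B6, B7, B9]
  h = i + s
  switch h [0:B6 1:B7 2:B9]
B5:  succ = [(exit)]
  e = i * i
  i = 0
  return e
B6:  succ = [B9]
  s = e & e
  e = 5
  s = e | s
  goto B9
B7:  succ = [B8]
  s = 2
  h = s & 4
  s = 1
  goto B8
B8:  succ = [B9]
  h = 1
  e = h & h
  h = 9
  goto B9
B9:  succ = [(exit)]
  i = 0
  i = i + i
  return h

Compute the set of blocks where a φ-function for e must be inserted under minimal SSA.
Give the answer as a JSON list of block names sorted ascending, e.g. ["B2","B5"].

Answer: ["B9"]

Derivation:
idom tree: B1←B0 B2←B0 B3←B2 B4←B1 B5←B3 B6←B4 B7←B0 B8←B0 B9←B0
Join-block Dom:
  B2: preds {B0,B3}: {B0} ∩ {B0,B2,B3} = {B0}; idom=B0
  B7: preds {B2,B4}: {B0,B2} ∩ {B0,B1,B4} = {B0}; idom=B0
  B8: preds {B3,B7}: {B0,B2,B3} ∩ {B0,B7} = {B0}; idom=B0
  B9: preds {B4,B6,B8}: {B0,B1,B4} ∩ {B0,B1,B4,B6} ∩ {B0,B8} = {B0}; idom=B0

DF walk-up:
  B2←B0: walk · to B0
  B2←B3: walk B3→B2 to B0
  B7←B2: walk B2 to B0
  B7←B4: walk B4→B1 to B0
  B8←B3: walk B3→B2 to B0
  B8←B7: walk B7 to B0
  B9←B4: walk B4→B1 to B0
  B9←B6: walk B6→B4→B1 to B0
  B9←B8: walk B8 to B0
  DF(B0)=∅
  DF(B1)={B7,B9}
  DF(B2)={B2,B7,B8}
  DF(B3)={B2,B8}
  DF(B4)={B7,B9}
  DF(B5)=∅
  DF(B6)={B9}
  DF(B7)={B8}
  DF(B8)={B9}
  DF(B9)=∅

φ for e: defs {B0,B5,B6,B8}
  DF⁺ = {B9}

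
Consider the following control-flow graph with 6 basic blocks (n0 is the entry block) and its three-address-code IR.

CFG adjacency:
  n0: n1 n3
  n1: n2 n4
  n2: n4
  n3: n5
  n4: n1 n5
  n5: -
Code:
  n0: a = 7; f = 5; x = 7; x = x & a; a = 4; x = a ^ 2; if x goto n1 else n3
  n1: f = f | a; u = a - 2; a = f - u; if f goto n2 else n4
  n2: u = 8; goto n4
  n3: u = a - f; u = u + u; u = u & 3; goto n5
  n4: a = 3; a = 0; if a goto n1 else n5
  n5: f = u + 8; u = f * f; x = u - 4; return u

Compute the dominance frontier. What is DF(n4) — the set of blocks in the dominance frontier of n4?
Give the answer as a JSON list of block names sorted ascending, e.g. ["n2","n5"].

Answer: ["n1", "n5"]

Analysis:
idom tree: n1←n0 n2←n1 n3←n0 n4←n1 n5←n0
Dom at joins:
  n1: preds {n0,n4}: {n0} ∩ {n0,n1,n4} = {n0}; idom=n0
  n4: preds {n1,n2}: {n0,n1} ∩ {n0,n1,n2} = {n0,n1}; idom=n1
  n5: preds {n3,n4}: {n0,n3} ∩ {n0,n1,n4} = {n0}; idom=n0

DF derivation:
  n1←n0: walk · to n0
  n1←n4: walk n4→n1 to n0
  n4←n1: walk · to n1
  n4←n2: walk n2 to n1
  n5←n3: walk n3 to n0
  n5←n4: walk n4→n1 to n0
  n0 → ∅
  n1 → {n1,n5}
  n2 → {n4}
  n3 → {n5}
  n4 → {n1,n5}
  n5 → ∅

DF(n4) = ["n1", "n5"]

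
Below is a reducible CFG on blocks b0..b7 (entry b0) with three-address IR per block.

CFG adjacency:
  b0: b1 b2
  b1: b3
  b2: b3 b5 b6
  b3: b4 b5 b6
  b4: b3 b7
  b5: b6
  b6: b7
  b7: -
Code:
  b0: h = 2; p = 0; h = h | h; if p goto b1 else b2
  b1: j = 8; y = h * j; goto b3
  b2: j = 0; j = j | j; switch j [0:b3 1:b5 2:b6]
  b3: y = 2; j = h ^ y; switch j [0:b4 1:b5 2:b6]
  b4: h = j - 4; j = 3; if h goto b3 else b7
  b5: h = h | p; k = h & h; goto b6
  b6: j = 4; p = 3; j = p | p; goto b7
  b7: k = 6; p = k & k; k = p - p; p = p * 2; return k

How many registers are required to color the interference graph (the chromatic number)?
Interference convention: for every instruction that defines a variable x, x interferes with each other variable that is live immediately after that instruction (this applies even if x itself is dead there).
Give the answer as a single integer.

Block summaries:
  b0 def {h,p} use ∅
  b1 def {j,y} use {h}
  b2 def {j} use ∅
  b3 def {j,y} use {h}
  b4 def {h,j} use {j}
  b5 def {h,k} use {h,p}
  b6 def {j,p} use ∅
  b7 def {k,p} use ∅

Backward fixpoint:
  live b0: ∅→{h,p}
  live b1: {h,p}→{h,p}
  live b2: {h,p}→{h,p}
  live b3: {h,p}→{h,j,p}
  live b4: {j,p}→{h,p}
  live b5: {h,p}→∅
  live b6: ∅→∅
  live b7: ∅→∅

Interference:
  h — {j,p,y}
  j — {h,p}
  k — {p}
  p — {h,j,k,y}
  y — {h,p}

Registers:
  lower bound: {h,j,p} mutually conflict ⇒ χ ≥ 3
  assign h→R1 j→R2 k→R1 p→R0 y→R2 — no edge inside a register ⇒ χ ≤ 3
  χ = 3

Answer: 3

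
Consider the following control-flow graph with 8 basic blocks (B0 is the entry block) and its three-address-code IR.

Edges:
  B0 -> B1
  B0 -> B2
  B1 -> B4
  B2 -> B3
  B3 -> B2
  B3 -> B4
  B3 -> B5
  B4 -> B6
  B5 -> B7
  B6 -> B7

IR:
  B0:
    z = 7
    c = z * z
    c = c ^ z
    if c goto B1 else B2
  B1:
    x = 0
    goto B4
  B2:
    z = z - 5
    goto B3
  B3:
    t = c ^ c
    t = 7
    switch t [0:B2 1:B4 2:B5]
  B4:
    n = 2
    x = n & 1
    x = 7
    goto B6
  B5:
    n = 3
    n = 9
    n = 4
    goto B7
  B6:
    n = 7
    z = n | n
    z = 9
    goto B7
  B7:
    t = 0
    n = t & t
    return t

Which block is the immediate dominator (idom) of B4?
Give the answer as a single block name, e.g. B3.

idom tree: B1←B0 B2←B0 B3←B2 B4←B0 B5←B3 B6←B4 B7←B0
Dom at joins:
  B2: preds {B0,B3}: {B0} ∩ {B0,B2,B3} = {B0}; idom=B0
  B4: preds {B1,B3}: {B0,B1} ∩ {B0,B2,B3} = {B0}; idom=B0
  B7: preds {B5,B6}: {B0,B2,B3,B5} ∩ {B0,B4,B6} = {B0}; idom=B0

idom(B4) = B0

Answer: B0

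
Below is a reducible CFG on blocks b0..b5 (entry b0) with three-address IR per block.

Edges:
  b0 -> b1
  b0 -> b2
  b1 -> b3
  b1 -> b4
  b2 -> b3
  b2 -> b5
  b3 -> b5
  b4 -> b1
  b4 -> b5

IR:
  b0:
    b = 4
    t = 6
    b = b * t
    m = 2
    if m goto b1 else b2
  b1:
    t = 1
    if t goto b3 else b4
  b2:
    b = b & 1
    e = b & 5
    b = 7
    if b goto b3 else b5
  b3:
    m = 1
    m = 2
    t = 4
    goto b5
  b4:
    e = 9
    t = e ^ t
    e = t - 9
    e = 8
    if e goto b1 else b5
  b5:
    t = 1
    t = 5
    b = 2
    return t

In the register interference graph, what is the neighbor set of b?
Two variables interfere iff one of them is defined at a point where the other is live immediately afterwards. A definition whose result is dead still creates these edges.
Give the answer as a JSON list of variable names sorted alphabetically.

Answer: ["m", "t"]

Derivation:
Per-block:
  b0: {b,m,t} / ∅
  b1: {t} / ∅
  b2: {b,e} / {b}
  b3: {m,t} / ∅
  b4: {e,t} / {t}
  b5: {b,t} / ∅

Liveness:
  live b0: ∅→{b}
  live b1: ∅→{t}
  live b2: {b}→∅
  live b3: ∅→∅
  live b4: {t}→∅
  live b5: ∅→∅

Interference:
  b: {m,t}
  e: {t}
  m: {b}
  t: {b,e}

N(b) = ["m", "t"]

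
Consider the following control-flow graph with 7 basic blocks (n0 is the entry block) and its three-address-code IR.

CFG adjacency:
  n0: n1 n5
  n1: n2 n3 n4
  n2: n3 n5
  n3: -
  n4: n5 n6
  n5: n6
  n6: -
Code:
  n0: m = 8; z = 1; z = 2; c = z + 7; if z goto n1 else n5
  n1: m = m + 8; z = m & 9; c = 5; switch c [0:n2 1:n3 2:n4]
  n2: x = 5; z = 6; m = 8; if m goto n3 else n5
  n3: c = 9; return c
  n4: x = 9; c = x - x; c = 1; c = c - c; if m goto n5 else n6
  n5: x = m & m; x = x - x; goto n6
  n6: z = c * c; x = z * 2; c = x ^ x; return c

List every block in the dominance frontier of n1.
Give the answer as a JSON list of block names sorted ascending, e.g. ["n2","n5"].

Answer: ["n5", "n6"]

Analysis:
idom tree: n1←n0 n2←n1 n3←n1 n4←n1 n5←n0 n6←n0
Dom∩ at merges:
  n3: preds {n1,n2}: {n0,n1} ∩ {n0,n1,n2} = {n0,n1}; idom=n1
  n5: preds {n0,n2,n4}: {n0} ∩ {n0,n1,n2} ∩ {n0,n1,n4} = {n0}; idom=n0
  n6: preds {n4,n5}: {n0,n1,n4} ∩ {n0,n5} = {n0}; idom=n0

DF walk-up:
  n3←n1: walk · to n1
  n3←n2: walk n2 to n1
  n5←n0: walk · to n0
  n5←n2: walk n2→n1 to n0
  n5←n4: walk n4→n1 to n0
  n6←n4: walk n4→n1 to n0
  n6←n5: walk n5 to n0
  n0: DF=∅
  n1: DF={n5,n6}
  n2: DF={n3,n5}
  n3: DF=∅
  n4: DF={n5,n6}
  n5: DF={n6}
  n6: DF=∅

DF(n1) = ["n5", "n6"]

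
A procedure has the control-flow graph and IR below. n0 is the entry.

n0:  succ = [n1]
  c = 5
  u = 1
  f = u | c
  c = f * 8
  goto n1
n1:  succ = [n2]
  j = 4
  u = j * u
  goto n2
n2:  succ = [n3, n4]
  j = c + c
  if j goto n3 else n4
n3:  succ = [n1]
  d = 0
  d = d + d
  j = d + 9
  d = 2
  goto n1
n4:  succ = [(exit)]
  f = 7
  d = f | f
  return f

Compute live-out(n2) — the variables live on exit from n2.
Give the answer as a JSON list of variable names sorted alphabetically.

Block summaries:
  n0 def {c,f,u} use ∅
  n1 def {j,u} use {u}
  n2 def {j} use {c}
  n3 def {d,j} use ∅
  n4 def {d,f} use ∅

Backward fixpoint:
  live n0: ∅→{c,u}
  live n1: {c,u}→{c,u}
  live n2: {c,u}→{c,u}
  live n3: {c,u}→{c,u}
  live n4: ∅→∅

live-out(n2) = ["c", "u"]

Answer: ["c", "u"]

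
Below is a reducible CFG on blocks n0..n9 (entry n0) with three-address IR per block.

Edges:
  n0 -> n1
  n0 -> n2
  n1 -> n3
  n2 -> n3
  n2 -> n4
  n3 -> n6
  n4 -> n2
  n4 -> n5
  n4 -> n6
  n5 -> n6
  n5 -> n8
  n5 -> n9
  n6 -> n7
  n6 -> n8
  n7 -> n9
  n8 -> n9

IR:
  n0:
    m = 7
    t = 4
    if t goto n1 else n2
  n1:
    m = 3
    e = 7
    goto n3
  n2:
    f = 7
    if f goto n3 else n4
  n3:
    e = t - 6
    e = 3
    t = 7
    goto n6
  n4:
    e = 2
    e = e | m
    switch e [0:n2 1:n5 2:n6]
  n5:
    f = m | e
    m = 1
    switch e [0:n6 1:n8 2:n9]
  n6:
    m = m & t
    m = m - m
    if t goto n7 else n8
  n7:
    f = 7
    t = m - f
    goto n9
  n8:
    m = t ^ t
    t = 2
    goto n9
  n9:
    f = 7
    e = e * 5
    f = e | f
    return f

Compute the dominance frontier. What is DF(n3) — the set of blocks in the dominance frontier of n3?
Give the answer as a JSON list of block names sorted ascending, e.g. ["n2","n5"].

idom tree: n1←n0 n2←n0 n3←n0 n4←n2 n5←n4 n6←n0 n7←n6 n8←n0 n9←n0
Dom∩ at merges:
  n2: preds {n0,n4}: {n0} ∩ {n0,n2,n4} = {n0}; idom=n0
  n3: preds {n1,n2}: {n0,n1} ∩ {n0,n2} = {n0}; idom=n0
  n6: preds {n3,n4,n5}: {n0,n3} ∩ {n0,n2,n4} ∩ {n0,n2,n4,n5} = {n0}; idom=n0
  n8: preds {n5,n6}: {n0,n2,n4,n5} ∩ {n0,n6} = {n0}; idom=n0
  n9: preds {n5,n7,n8}: {n0,n2,n4,n5} ∩ {n0,n6,n7} ∩ {n0,n8} = {n0}; idom=n0

DF derivation:
  join n2 pred n0: · stop@n0
  join n2 pred n4: n4→n2 stop@n0
  join n3 pred n1: n1 stop@n0
  join n3 pred n2: n2 stop@n0
  join n6 pred n3: n3 stop@n0
  join n6 pred n4: n4→n2 stop@n0
  join n6 pred n5: n5→n4→n2 stop@n0
  join n8 pred n5: n5→n4→n2 stop@n0
  join n8 pred n6: n6 stop@n0
  join n9 pred n5: n5→n4→n2 stop@n0
  join n9 pred n7: n7→n6 stop@n0
  join n9 pred n8: n8 stop@n0
  n0: DF=∅
  n1: DF={n3}
  n2: DF={n2,n3,n6,n8,n9}
  n3: DF={n6}
  n4: DF={n2,n6,n8,n9}
  n5: DF={n6,n8,n9}
  n6: DF={n8,n9}
  n7: DF={n9}
  n8: DF={n9}
  n9: DF=∅

DF(n3) = ["n6"]

Answer: ["n6"]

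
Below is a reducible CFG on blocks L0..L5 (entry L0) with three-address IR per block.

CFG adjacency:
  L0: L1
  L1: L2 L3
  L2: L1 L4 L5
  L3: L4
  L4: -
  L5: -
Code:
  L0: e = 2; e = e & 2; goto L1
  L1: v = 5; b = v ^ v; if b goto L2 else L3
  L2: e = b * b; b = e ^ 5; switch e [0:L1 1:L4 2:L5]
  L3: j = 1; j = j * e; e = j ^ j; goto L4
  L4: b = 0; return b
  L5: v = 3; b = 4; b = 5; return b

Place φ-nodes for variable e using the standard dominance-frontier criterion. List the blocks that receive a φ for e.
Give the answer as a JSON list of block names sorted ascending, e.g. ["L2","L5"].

idom tree: L1←L0 L2←L1 L3←L1 L4←L1 L5←L2
Dom∩ at merges:
  L1: preds {L0,L2}: {L0} ∩ {L0,L1,L2} = {L0}; idom=L0
  L4: preds {L2,L3}: {L0,L1,L2} ∩ {L0,L1,L3} = {L0,L1}; idom=L1

DF derivation:
  L1←L0: walk · to L0
  L1←L2: walk L2→L1 to L0
  L4←L2: walk L2 to L1
  L4←L3: walk L3 to L1
  DF(L0)=∅
  DF(L1)={L1}
  DF(L2)={L1,L4}
  DF(L3)={L4}
  DF(L4)=∅
  DF(L5)=∅

φ for e: defs {L0,L2,L3}
  DF⁺ = {L1,L4}

Answer: ["L1", "L4"]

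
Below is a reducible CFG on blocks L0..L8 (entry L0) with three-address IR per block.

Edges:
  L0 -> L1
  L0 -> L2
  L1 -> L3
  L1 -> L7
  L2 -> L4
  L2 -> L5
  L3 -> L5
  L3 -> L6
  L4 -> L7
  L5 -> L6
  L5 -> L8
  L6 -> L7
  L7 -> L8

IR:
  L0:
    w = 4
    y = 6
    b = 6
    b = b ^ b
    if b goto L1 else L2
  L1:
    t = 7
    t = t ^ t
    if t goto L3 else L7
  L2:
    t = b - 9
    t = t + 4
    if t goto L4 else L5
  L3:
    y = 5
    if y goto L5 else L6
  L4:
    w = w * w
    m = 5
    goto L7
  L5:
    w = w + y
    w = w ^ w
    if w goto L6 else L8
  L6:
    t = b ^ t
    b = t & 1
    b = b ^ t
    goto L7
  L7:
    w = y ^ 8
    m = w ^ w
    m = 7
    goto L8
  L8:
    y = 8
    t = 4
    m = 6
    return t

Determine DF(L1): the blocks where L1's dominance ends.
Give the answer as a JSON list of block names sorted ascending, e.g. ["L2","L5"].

idom tree: L1←L0 L2←L0 L3←L1 L4←L2 L5←L0 L6←L0 L7←L0 L8←L0
Dom at joins:
  L5: preds {L2,L3}: {L0,L2} ∩ {L0,L1,L3} = {L0}; idom=L0
  L6: preds {L3,L5}: {L0,L1,L3} ∩ {L0,L5} = {L0}; idom=L0
  L7: preds {L1,L4,L6}: {L0,L1} ∩ {L0,L2,L4} ∩ {L0,L6} = {L0}; idom=L0
  L8: preds {L5,L7}: {L0,L5} ∩ {L0,L7} = {L0}; idom=L0

DF walk-up:
  L5←L2: walk L2 to L0
  L5←L3: walk L3→L1 to L0
  L6←L3: walk L3→L1 to L0
  L6←L5: walk L5 to L0
  L7←L1: walk L1 to L0
  L7←L4: walk L4→L2 to L0
  L7←L6: walk L6 to L0
  L8←L5: walk L5 to L0
  L8←L7: walk L7 to L0
  L0: DF=∅
  L1: DF={L5,L6,L7}
  L2: DF={L5,L7}
  L3: DF={L5,L6}
  L4: DF={L7}
  L5: DF={L6,L8}
  L6: DF={L7}
  L7: DF={L8}
  L8: DF=∅

DF(L1) = ["L5", "L6", "L7"]

Answer: ["L5", "L6", "L7"]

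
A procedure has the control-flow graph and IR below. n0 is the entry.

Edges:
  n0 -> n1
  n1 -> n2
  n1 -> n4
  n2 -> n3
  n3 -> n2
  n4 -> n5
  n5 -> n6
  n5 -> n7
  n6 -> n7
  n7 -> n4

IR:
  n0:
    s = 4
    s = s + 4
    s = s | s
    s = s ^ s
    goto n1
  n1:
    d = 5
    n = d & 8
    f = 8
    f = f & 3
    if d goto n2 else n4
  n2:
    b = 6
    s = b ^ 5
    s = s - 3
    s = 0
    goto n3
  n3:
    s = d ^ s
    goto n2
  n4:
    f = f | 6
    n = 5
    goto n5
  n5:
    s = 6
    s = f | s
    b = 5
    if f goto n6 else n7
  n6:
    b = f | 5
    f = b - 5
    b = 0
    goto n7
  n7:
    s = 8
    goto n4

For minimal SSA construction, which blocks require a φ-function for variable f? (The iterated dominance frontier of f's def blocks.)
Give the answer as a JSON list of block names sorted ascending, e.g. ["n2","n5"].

Answer: ["n4", "n7"]

Derivation:
idom tree: n1←n0 n2←n1 n3←n2 n4←n1 n5←n4 n6←n5 n7←n5
Dom at joins:
  n2: preds {n1,n3}: {n0,n1} ∩ {n0,n1,n2,n3} = {n0,n1}; idom=n1
  n4: preds {n1,n7}: {n0,n1} ∩ {n0,n1,n4,n5,n7} = {n0,n1}; idom=n1
  n7: preds {n5,n6}: {n0,n1,n4,n5} ∩ {n0,n1,n4,n5,n6} = {n0,n1,n4,n5}; idom=n5

Frontier:
  n2←n1: walk · to n1
  n2←n3: walk n3→n2 to n1
  n4←n1: walk · to n1
  n4←n7: walk n7→n5→n4 to n1
  n7←n5: walk · to n5
  n7←n6: walk n6 to n5
  n0: DF=∅
  n1: DF=∅
  n2: DF={n2}
  n3: DF={n2}
  n4: DF={n4}
  n5: DF={n4}
  n6: DF={n7}
  n7: DF={n4}

φ for f: defs {n1,n4,n6}
  DF⁺ = {n4,n7}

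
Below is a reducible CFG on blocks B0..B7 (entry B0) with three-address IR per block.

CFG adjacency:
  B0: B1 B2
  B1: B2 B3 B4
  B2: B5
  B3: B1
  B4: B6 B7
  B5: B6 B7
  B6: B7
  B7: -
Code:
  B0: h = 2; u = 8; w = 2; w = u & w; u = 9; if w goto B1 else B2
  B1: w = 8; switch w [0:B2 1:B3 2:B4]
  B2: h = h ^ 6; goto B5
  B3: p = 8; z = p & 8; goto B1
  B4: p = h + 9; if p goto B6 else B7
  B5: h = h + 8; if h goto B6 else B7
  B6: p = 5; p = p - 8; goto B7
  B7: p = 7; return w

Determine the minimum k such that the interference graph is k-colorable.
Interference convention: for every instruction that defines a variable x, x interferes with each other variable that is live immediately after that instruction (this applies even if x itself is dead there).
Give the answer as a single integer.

Answer: 3

Analysis:
Per-block:
  B0: def={h,u,w} ue=∅
  B1: def={w} ue=∅
  B2: def={h} ue={h}
  B3: def={p,z} ue=∅
  B4: def={p} ue={h}
  B5: def={h} ue={h}
  B6: def={p} ue=∅
  B7: def={p} ue={w}

Backward fixpoint:
  B0 li=∅ lo={h,w}
  B1 li={h} lo={h,w}
  B2 li={h,w} lo={h,w}
  B3 li={h} lo={h}
  B4 li={h,w} lo={w}
  B5 li={h,w} lo={w}
  B6 li={w} lo={w}
  B7 li={w} lo=∅

Interfere edges:
  h↔{p,u,w,z}
  p↔{h,w}
  u↔{h,w}
  w↔{h,p,u}
  z↔{h}

Chromatic number:
  lower bound: {h,p,w} mutually conflict ⇒ χ ≥ 3
  assign h→R0 p→R2 u→R2 w→R1 z→R1 — no edge inside a register ⇒ χ ≤ 3
  χ = 3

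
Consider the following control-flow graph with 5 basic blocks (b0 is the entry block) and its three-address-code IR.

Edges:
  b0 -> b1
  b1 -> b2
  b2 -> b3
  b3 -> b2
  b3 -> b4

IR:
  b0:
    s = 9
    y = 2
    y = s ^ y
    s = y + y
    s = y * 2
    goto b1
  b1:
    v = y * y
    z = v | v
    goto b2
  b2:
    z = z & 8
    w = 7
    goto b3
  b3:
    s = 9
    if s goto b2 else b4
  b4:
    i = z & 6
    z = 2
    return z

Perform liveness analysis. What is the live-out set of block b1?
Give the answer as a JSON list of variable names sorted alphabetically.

Block summaries:
  b0: {s,y} / ∅
  b1: {v,z} / {y}
  b2: {w,z} / {z}
  b3: {s} / ∅
  b4: {i,z} / {z}

Live sets:
  b0: in=∅ out={y}
  b1: in={y} out={z}
  b2: in={z} out={z}
  b3: in={z} out={z}
  b4: in={z} out=∅

live-out(b1) = ["z"]

Answer: ["z"]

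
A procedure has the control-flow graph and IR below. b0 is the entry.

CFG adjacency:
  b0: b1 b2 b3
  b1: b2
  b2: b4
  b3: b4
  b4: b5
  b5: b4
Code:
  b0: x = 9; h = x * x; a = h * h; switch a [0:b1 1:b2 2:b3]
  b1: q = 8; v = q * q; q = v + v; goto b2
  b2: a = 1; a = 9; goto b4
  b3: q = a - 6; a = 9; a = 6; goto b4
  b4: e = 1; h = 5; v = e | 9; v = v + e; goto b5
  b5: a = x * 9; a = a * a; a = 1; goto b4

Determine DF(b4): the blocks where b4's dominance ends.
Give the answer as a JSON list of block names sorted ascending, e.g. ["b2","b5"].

Answer: ["b4"]

Analysis:
idom tree: b1←b0 b2←b0 b3←b0 b4←b0 b5←b4
Dom∩ at merges:
  b2: preds {b0,b1}: {b0} ∩ {b0,b1} = {b0}; idom=b0
  b4: preds {b2,b3,b5}: {b0,b2} ∩ {b0,b3} ∩ {b0,b4,b5} = {b0}; idom=b0

Frontier:
  join b2 pred b0: · stop@b0
  join b2 pred b1: b1 stop@b0
  join b4 pred b2: b2 stop@b0
  join b4 pred b3: b3 stop@b0
  join b4 pred b5: b5→b4 stop@b0
  b0: DF=∅
  b1: DF={b2}
  b2: DF={b4}
  b3: DF={b4}
  b4: DF={b4}
  b5: DF={b4}

DF(b4) = ["b4"]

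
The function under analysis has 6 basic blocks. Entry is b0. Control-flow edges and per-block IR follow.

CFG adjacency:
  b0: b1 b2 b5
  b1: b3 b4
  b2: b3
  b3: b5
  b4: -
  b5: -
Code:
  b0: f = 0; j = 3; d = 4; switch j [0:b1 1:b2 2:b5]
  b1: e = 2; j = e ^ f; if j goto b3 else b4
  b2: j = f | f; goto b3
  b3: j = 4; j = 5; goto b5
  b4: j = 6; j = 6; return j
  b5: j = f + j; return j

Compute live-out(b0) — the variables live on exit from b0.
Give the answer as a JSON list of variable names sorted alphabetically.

Answer: ["f", "j"]

Working:
def/use:
  b0: {d,f,j} / ∅
  b1: {e,j} / {f}
  b2: {j} / {f}
  b3: {j} / ∅
  b4: {j} / ∅
  b5: {j} / {f,j}

Live sets:
  b0: in=∅ out={f,j}
  b1: in={f} out={f}
  b2: in={f} out={f}
  b3: in={f} out={f,j}
  b4: in=∅ out=∅
  b5: in={f,j} out=∅

live-out(b0) = ["f", "j"]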